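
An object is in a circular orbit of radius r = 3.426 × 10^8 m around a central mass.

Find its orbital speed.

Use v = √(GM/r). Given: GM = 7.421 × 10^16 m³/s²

For a circular orbit, gravity supplies the centripetal force, so v = √(GM / r).
v = √(7.421e+16 / 3.426e+08) m/s ≈ 1.472e+04 m/s = 14.72 km/s.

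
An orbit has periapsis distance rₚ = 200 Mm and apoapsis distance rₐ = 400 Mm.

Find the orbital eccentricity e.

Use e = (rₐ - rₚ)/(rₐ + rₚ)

Convert to SI: rₚ = 200 Mm = 2e+08 m; rₐ = 400 Mm = 4e+08 m.
e = (rₐ − rₚ) / (rₐ + rₚ).
e = (4e+08 − 2e+08) / (4e+08 + 2e+08) = 2e+08 / 6e+08 ≈ 0.3333.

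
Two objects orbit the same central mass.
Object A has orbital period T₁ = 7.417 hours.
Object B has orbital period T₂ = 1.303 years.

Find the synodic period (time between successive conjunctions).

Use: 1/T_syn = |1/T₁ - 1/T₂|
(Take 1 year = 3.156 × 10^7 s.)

Convert to SI: T₁ = 7.417 hours = 26701.2 s; T₂ = 1.303 years = 4.11227e+07 s.
T_syn = |T₁ · T₂ / (T₁ − T₂)|.
T_syn = |26701.2 · 4.11227e+07 / (26701.2 − 4.11227e+07)| s ≈ 2.672e+04 s = 7.422 hours.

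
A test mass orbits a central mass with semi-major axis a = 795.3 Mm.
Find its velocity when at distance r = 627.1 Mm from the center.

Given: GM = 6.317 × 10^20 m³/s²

Convert to SI: a = 795.3 Mm = 7.953e+08 m; r = 627.1 Mm = 6.271e+08 m.
Vis-viva: v = √(GM · (2/r − 1/a)).
2/r − 1/a = 2/6.271e+08 − 1/7.953e+08 = 1.9319e-09 m⁻¹.
v = √(6.317e+20 · 1.9319e-09) m/s ≈ 1.105e+06 m/s = 1105 km/s.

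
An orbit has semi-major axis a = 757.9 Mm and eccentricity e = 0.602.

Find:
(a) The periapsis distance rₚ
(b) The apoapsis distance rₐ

Convert to SI: a = 757.9 Mm = 7.579e+08 m.
(a) rₚ = a(1 − e) = 7.579e+08 · (1 − 0.602) = 7.579e+08 · 0.398 ≈ 3.016e+08 m = 301.6 Mm.
(b) rₐ = a(1 + e) = 7.579e+08 · (1 + 0.602) = 7.579e+08 · 1.602 ≈ 1.214e+09 m = 1.214 Gm.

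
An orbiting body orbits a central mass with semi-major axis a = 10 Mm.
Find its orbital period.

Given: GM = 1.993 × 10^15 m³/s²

Convert to SI: a = 10 Mm = 1e+07 m.
Kepler's third law: T = 2π √(a³ / GM).
Substituting a = 1e+07 m and GM = 1.993e+15 m³/s²:
T = 2π √((1e+07)³ / 1.993e+15) s
T ≈ 4451 s = 1.236 hours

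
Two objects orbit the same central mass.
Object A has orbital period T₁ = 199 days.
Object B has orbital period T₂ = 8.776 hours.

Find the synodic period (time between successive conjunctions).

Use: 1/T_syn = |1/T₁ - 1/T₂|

Convert to SI: T₁ = 199 days = 1.71936e+07 s; T₂ = 8.776 hours = 31593.6 s.
T_syn = |T₁ · T₂ / (T₁ − T₂)|.
T_syn = |1.71936e+07 · 31593.6 / (1.71936e+07 − 31593.6)| s ≈ 3.165e+04 s = 8.792 hours.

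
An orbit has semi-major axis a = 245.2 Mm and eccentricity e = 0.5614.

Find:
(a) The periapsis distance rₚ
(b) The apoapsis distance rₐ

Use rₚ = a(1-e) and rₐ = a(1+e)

Convert to SI: a = 245.2 Mm = 2.452e+08 m.
(a) rₚ = a(1 − e) = 2.452e+08 · (1 − 0.5614) = 2.452e+08 · 0.4386 ≈ 1.075e+08 m = 107.5 Mm.
(b) rₐ = a(1 + e) = 2.452e+08 · (1 + 0.5614) = 2.452e+08 · 1.5614 ≈ 3.829e+08 m = 382.9 Mm.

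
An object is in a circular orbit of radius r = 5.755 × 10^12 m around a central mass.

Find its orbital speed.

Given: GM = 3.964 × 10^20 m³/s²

For a circular orbit, gravity supplies the centripetal force, so v = √(GM / r).
v = √(3.964e+20 / 5.755e+12) m/s ≈ 8299 m/s = 8.299 km/s.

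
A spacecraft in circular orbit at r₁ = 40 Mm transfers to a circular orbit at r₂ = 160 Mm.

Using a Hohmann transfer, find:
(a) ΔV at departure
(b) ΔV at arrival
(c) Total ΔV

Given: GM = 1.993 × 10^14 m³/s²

Convert to SI: r₁ = 40 Mm = 4e+07 m; r₂ = 160 Mm = 1.6e+08 m.
Transfer semi-major axis: a_t = (r₁ + r₂)/2 = (4e+07 + 1.6e+08)/2 = 1e+08 m.
Circular speeds: v₁ = √(GM/r₁) = 2232.15 m/s, v₂ = √(GM/r₂) = 1116.08 m/s.
Transfer speeds (vis-viva v² = GM(2/r − 1/a_t)): v₁ᵗ = 2823.47 m/s, v₂ᵗ = 705.868 m/s.
(a) ΔV₁ = |v₁ᵗ − v₁| ≈ 591.3 m/s = 591.3 m/s.
(b) ΔV₂ = |v₂ − v₂ᵗ| ≈ 410.2 m/s = 410.2 m/s.
(c) ΔV_total = ΔV₁ + ΔV₂ ≈ 1002 m/s = 1.002 km/s.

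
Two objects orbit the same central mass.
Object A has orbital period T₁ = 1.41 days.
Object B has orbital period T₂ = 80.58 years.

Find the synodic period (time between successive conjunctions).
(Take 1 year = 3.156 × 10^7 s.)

Convert to SI: T₁ = 1.41 days = 121824 s; T₂ = 80.58 years = 2.5431e+09 s.
T_syn = |T₁ · T₂ / (T₁ − T₂)|.
T_syn = |121824 · 2.5431e+09 / (121824 − 2.5431e+09)| s ≈ 1.218e+05 s = 1.41 days.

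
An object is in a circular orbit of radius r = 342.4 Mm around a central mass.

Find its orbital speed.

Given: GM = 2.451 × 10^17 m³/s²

Convert to SI: r = 342.4 Mm = 3.424e+08 m.
For a circular orbit, gravity supplies the centripetal force, so v = √(GM / r).
v = √(2.451e+17 / 3.424e+08) m/s ≈ 2.675e+04 m/s = 26.75 km/s.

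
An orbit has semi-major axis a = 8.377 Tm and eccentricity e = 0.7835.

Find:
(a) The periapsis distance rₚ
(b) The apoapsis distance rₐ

Convert to SI: a = 8.377 Tm = 8.377e+12 m.
(a) rₚ = a(1 − e) = 8.377e+12 · (1 − 0.7835) = 8.377e+12 · 0.2165 ≈ 1.814e+12 m = 1.814 Tm.
(b) rₐ = a(1 + e) = 8.377e+12 · (1 + 0.7835) = 8.377e+12 · 1.7835 ≈ 1.494e+13 m = 14.94 Tm.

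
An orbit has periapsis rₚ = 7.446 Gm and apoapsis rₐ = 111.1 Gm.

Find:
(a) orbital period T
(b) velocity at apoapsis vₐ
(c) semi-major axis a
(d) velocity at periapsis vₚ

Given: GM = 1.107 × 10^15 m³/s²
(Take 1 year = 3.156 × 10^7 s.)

Convert to SI: rₚ = 7.446 Gm = 7.446e+09 m; rₐ = 111.1 Gm = 1.111e+11 m.
(a) With a = (rₚ + rₐ)/2 = 5.9273e+10 m, T = 2π √(a³/GM) = 2π √((5.9273e+10)³/1.107e+15) s ≈ 2.725e+09 s
(b) With a = (rₚ + rₐ)/2 = 5.9273e+10 m, vₐ = √(GM (2/rₐ − 1/a)) = √(1.107e+15 · (2/1.111e+11 − 1/5.9273e+10)) m/s ≈ 35.38 m/s
(c) a = (rₚ + rₐ)/2 = (7.446e+09 + 1.111e+11)/2 ≈ 5.927e+10 m
(d) With a = (rₚ + rₐ)/2 = 5.9273e+10 m, vₚ = √(GM (2/rₚ − 1/a)) = √(1.107e+15 · (2/7.446e+09 − 1/5.9273e+10)) m/s ≈ 527.9 m/s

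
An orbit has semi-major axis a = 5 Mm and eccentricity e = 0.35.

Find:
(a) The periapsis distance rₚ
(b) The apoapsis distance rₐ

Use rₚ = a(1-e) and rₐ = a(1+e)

Convert to SI: a = 5 Mm = 5e+06 m.
(a) rₚ = a(1 − e) = 5e+06 · (1 − 0.35) = 5e+06 · 0.65 ≈ 3.25e+06 m = 3.25 Mm.
(b) rₐ = a(1 + e) = 5e+06 · (1 + 0.35) = 5e+06 · 1.35 ≈ 6.75e+06 m = 6.75 Mm.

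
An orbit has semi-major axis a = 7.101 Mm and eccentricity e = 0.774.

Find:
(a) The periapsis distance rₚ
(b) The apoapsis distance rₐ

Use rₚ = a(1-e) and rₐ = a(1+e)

Convert to SI: a = 7.101 Mm = 7.101e+06 m.
(a) rₚ = a(1 − e) = 7.101e+06 · (1 − 0.774) = 7.101e+06 · 0.226 ≈ 1.605e+06 m = 1.605 Mm.
(b) rₐ = a(1 + e) = 7.101e+06 · (1 + 0.774) = 7.101e+06 · 1.774 ≈ 1.26e+07 m = 12.6 Mm.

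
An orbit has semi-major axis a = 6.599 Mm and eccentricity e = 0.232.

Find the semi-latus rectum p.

Convert to SI: a = 6.599 Mm = 6.599e+06 m.
p = a (1 − e²).
p = 6.599e+06 · (1 − (0.232)²) = 6.599e+06 · 0.946176 ≈ 6.244e+06 m = 6.244 Mm.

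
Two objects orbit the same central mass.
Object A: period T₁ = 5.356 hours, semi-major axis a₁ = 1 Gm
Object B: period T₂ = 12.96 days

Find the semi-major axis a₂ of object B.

Convert to SI: T₁ = 5.356 hours = 19281.6 s; a₁ = 1 Gm = 1e+09 m; T₂ = 12.96 days = 1.11974e+06 s.
Kepler's third law: (T₁/T₂)² = (a₁/a₂)³ ⇒ a₂ = a₁ · (T₂/T₁)^(2/3).
T₂/T₁ = 1.11974e+06 / 19281.6 = 58.0732.
a₂ = 1e+09 · (58.0732)^(2/3) m ≈ 1.5e+10 m = 15 Gm.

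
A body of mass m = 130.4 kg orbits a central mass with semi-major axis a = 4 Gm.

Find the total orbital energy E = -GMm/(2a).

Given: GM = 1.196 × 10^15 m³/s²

Convert to SI: a = 4 Gm = 4e+09 m.
E = −GMm / (2a).
E = −1.196e+15 · 130.4 / (2 · 4e+09) J ≈ -1.949e+07 J = -19.49 MJ.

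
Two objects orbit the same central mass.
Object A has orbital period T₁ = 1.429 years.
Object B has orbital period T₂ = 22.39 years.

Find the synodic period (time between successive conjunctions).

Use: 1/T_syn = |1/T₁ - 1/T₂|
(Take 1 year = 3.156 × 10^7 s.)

Convert to SI: T₁ = 1.429 years = 4.50992e+07 s; T₂ = 22.39 years = 7.06628e+08 s.
T_syn = |T₁ · T₂ / (T₁ − T₂)|.
T_syn = |4.50992e+07 · 7.06628e+08 / (4.50992e+07 − 7.06628e+08)| s ≈ 4.817e+07 s = 1.526 years.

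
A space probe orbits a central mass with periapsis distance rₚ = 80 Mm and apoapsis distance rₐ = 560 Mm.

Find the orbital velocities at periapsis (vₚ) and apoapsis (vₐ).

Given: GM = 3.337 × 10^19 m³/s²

Convert to SI: rₚ = 80 Mm = 8e+07 m; rₐ = 560 Mm = 5.6e+08 m.
Use the vis-viva equation v² = GM(2/r − 1/a) with a = (rₚ + rₐ)/2 = (8e+07 + 5.6e+08)/2 = 3.2e+08 m.
vₚ = √(GM · (2/rₚ − 1/a)) = √(3.337e+19 · (2/8e+07 − 1/3.2e+08)) m/s ≈ 8.544e+05 m/s = 854.4 km/s.
vₐ = √(GM · (2/rₐ − 1/a)) = √(3.337e+19 · (2/5.6e+08 − 1/3.2e+08)) m/s ≈ 1.221e+05 m/s = 122.1 km/s.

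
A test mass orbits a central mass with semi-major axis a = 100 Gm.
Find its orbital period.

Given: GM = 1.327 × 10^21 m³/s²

Convert to SI: a = 100 Gm = 1e+11 m.
Kepler's third law: T = 2π √(a³ / GM).
Substituting a = 1e+11 m and GM = 1.327e+21 m³/s²:
T = 2π √((1e+11)³ / 1.327e+21) s
T ≈ 5.454e+06 s = 63.13 days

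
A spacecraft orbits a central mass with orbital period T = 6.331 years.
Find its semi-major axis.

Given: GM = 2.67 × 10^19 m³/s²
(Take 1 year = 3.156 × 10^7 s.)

Convert to SI: T = 6.331 years = 1.99806e+08 s.
Invert Kepler's third law: a = (GM · T² / (4π²))^(1/3).
Substituting T = 1.99806e+08 s and GM = 2.67e+19 m³/s²:
a = (2.67e+19 · (1.99806e+08)² / (4π²))^(1/3) m
a ≈ 3e+11 m = 300 Gm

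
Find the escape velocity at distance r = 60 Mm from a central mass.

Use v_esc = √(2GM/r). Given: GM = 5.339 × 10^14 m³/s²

Convert to SI: r = 60 Mm = 6e+07 m.
Escape velocity comes from setting total energy to zero: ½v² − GM/r = 0 ⇒ v_esc = √(2GM / r).
v_esc = √(2 · 5.339e+14 / 6e+07) m/s ≈ 4219 m/s = 4.219 km/s.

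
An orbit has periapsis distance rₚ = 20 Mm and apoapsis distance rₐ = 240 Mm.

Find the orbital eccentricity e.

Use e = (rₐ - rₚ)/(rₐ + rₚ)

Convert to SI: rₚ = 20 Mm = 2e+07 m; rₐ = 240 Mm = 2.4e+08 m.
e = (rₐ − rₚ) / (rₐ + rₚ).
e = (2.4e+08 − 2e+07) / (2.4e+08 + 2e+07) = 2.2e+08 / 2.6e+08 ≈ 0.8462.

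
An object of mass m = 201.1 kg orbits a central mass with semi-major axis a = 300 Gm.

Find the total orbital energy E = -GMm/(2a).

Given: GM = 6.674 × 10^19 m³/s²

Convert to SI: a = 300 Gm = 3e+11 m.
E = −GMm / (2a).
E = −6.674e+19 · 201.1 / (2 · 3e+11) J ≈ -2.237e+10 J = -22.37 GJ.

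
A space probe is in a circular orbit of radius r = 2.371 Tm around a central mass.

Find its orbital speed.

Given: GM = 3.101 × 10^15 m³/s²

Convert to SI: r = 2.371 Tm = 2.371e+12 m.
For a circular orbit, gravity supplies the centripetal force, so v = √(GM / r).
v = √(3.101e+15 / 2.371e+12) m/s ≈ 36.16 m/s = 36.16 m/s.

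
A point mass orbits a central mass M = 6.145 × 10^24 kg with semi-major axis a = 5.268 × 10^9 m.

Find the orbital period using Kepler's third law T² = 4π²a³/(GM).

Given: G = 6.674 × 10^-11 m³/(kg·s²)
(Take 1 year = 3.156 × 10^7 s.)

GM = G · M = 6.674e-11 · 6.145e+24 = 4.10117e+14 m³/s².
Kepler's third law: T = 2π √(a³ / GM).
Substituting a = 5.268e+09 m and GM = 4.10117e+14 m³/s²:
T = 2π √((5.268e+09)³ / 4.10117e+14) s
T ≈ 1.186e+08 s = 3.759 years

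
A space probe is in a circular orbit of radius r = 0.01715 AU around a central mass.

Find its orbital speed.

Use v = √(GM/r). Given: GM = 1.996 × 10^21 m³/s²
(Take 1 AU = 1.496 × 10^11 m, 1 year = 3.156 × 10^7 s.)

Convert to SI: r = 0.01715 AU = 2.56564e+09 m.
For a circular orbit, gravity supplies the centripetal force, so v = √(GM / r).
v = √(1.996e+21 / 2.56564e+09) m/s ≈ 8.82e+05 m/s = 186.1 AU/year.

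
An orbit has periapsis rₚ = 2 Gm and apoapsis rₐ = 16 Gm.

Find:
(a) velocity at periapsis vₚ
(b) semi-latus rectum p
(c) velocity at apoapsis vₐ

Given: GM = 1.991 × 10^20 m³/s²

Convert to SI: rₚ = 2 Gm = 2e+09 m; rₐ = 16 Gm = 1.6e+10 m.
(a) With a = (rₚ + rₐ)/2 = 9e+09 m, vₚ = √(GM (2/rₚ − 1/a)) = √(1.991e+20 · (2/2e+09 − 1/9e+09)) m/s ≈ 4.207e+05 m/s
(b) From a = (rₚ + rₐ)/2 = 9e+09 m and e = (rₐ − rₚ)/(rₐ + rₚ) = 0.777778, p = a(1 − e²) = 9e+09 · (1 − (0.777778)²) ≈ 3.556e+09 m
(c) With a = (rₚ + rₐ)/2 = 9e+09 m, vₐ = √(GM (2/rₐ − 1/a)) = √(1.991e+20 · (2/1.6e+10 − 1/9e+09)) m/s ≈ 5.259e+04 m/s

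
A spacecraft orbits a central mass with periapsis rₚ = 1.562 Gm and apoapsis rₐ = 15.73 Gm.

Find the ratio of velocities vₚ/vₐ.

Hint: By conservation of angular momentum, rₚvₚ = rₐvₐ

Convert to SI: rₚ = 1.562 Gm = 1.562e+09 m; rₐ = 15.73 Gm = 1.573e+10 m.
Conservation of angular momentum gives rₚvₚ = rₐvₐ, so vₚ/vₐ = rₐ/rₚ.
vₚ/vₐ = 1.573e+10 / 1.562e+09 ≈ 10.07.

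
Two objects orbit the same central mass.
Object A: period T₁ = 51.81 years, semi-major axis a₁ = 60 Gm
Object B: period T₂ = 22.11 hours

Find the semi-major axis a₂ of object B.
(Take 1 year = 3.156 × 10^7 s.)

Convert to SI: T₁ = 51.81 years = 1.63512e+09 s; a₁ = 60 Gm = 6e+10 m; T₂ = 22.11 hours = 79596 s.
Kepler's third law: (T₁/T₂)² = (a₁/a₂)³ ⇒ a₂ = a₁ · (T₂/T₁)^(2/3).
T₂/T₁ = 79596 / 1.63512e+09 = 4.86789e-05.
a₂ = 6e+10 · (4.86789e-05)^(2/3) m ≈ 7.999e+07 m = 79.99 Mm.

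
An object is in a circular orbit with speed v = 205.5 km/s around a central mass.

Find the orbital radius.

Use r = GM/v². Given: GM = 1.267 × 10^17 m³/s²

Convert to SI: v = 205.5 km/s = 205500 m/s.
For a circular orbit, v² = GM / r, so r = GM / v².
r = 1.267e+17 / (205500)² m ≈ 3e+06 m = 3 Mm.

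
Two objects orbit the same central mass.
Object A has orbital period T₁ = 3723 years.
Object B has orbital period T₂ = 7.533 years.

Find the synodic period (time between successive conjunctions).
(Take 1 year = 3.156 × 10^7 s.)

Convert to SI: T₁ = 3723 years = 1.17498e+11 s; T₂ = 7.533 years = 2.37741e+08 s.
T_syn = |T₁ · T₂ / (T₁ − T₂)|.
T_syn = |1.17498e+11 · 2.37741e+08 / (1.17498e+11 − 2.37741e+08)| s ≈ 2.382e+08 s = 7.548 years.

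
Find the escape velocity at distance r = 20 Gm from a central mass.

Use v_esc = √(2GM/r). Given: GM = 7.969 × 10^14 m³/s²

Convert to SI: r = 20 Gm = 2e+10 m.
Escape velocity comes from setting total energy to zero: ½v² − GM/r = 0 ⇒ v_esc = √(2GM / r).
v_esc = √(2 · 7.969e+14 / 2e+10) m/s ≈ 282.3 m/s = 282.3 m/s.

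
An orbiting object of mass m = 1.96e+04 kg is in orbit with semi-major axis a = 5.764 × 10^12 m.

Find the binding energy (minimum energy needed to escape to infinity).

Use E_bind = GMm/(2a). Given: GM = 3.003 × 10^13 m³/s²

Total orbital energy is E = −GMm/(2a); binding energy is E_bind = −E = GMm/(2a).
E_bind = 3.003e+13 · 1.96e+04 / (2 · 5.764e+12) J ≈ 5.106e+04 J = 51.06 kJ.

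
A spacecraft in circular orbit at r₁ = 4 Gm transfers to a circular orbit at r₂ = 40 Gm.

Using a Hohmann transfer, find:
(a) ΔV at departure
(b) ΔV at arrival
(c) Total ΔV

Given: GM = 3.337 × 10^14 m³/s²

Convert to SI: r₁ = 4 Gm = 4e+09 m; r₂ = 40 Gm = 4e+10 m.
Transfer semi-major axis: a_t = (r₁ + r₂)/2 = (4e+09 + 4e+10)/2 = 2.2e+10 m.
Circular speeds: v₁ = √(GM/r₁) = 288.834 m/s, v₂ = √(GM/r₂) = 91.3373 m/s.
Transfer speeds (vis-viva v² = GM(2/r − 1/a_t)): v₁ᵗ = 389.464 m/s, v₂ᵗ = 38.9464 m/s.
(a) ΔV₁ = |v₁ᵗ − v₁| ≈ 100.6 m/s = 100.6 m/s.
(b) ΔV₂ = |v₂ − v₂ᵗ| ≈ 52.39 m/s = 52.39 m/s.
(c) ΔV_total = ΔV₁ + ΔV₂ ≈ 153 m/s = 153 m/s.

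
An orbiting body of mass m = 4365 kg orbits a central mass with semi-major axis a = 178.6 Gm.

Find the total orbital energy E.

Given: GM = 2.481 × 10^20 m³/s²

Convert to SI: a = 178.6 Gm = 1.786e+11 m.
E = −GMm / (2a).
E = −2.481e+20 · 4365 / (2 · 1.786e+11) J ≈ -3.032e+12 J = -3.032 TJ.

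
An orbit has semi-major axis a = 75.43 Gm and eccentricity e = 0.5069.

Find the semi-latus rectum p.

Convert to SI: a = 75.43 Gm = 7.543e+10 m.
p = a (1 − e²).
p = 7.543e+10 · (1 − (0.5069)²) = 7.543e+10 · 0.743052 ≈ 5.605e+10 m = 56.05 Gm.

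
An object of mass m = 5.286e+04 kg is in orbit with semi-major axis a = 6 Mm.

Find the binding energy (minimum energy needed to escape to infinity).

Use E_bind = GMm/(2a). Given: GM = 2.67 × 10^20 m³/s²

Convert to SI: a = 6 Mm = 6e+06 m.
Total orbital energy is E = −GMm/(2a); binding energy is E_bind = −E = GMm/(2a).
E_bind = 2.67e+20 · 5.286e+04 / (2 · 6e+06) J ≈ 1.176e+18 J = 1.176 EJ.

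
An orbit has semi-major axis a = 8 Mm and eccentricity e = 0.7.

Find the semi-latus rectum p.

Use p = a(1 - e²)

Convert to SI: a = 8 Mm = 8e+06 m.
p = a (1 − e²).
p = 8e+06 · (1 − (0.7)²) = 8e+06 · 0.51 ≈ 4.08e+06 m = 4.08 Mm.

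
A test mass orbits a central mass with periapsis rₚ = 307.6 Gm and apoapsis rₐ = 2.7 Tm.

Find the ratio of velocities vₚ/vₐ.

Convert to SI: rₚ = 307.6 Gm = 3.076e+11 m; rₐ = 2.7 Tm = 2.7e+12 m.
Conservation of angular momentum gives rₚvₚ = rₐvₐ, so vₚ/vₐ = rₐ/rₚ.
vₚ/vₐ = 2.7e+12 / 3.076e+11 ≈ 8.778.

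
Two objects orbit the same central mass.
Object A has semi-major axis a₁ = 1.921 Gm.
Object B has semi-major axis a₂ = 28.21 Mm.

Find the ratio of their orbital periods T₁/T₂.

Convert to SI: a₁ = 1.921 Gm = 1.921e+09 m; a₂ = 28.21 Mm = 2.821e+07 m.
From Kepler's third law, (T₁/T₂)² = (a₁/a₂)³, so T₁/T₂ = (a₁/a₂)^(3/2).
a₁/a₂ = 1.921e+09 / 2.821e+07 = 68.0964.
T₁/T₂ = (68.0964)^(3/2) ≈ 561.9.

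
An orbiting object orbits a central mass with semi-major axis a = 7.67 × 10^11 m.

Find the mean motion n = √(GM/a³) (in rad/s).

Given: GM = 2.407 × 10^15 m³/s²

n = √(GM / a³).
n = √(2.407e+15 / (7.67e+11)³) rad/s ≈ 7.304e-11 rad/s.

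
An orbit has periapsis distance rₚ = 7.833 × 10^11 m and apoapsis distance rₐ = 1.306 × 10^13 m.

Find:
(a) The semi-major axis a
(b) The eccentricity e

(a) a = (rₚ + rₐ) / 2 = (7.833e+11 + 1.306e+13) / 2 ≈ 6.922e+12 m = 6.922 × 10^12 m.
(b) e = (rₐ − rₚ) / (rₐ + rₚ) = (1.306e+13 − 7.833e+11) / (1.306e+13 + 7.833e+11) ≈ 0.8868.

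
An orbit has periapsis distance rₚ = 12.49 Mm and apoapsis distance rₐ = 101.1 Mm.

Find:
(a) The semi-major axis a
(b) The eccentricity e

Convert to SI: rₚ = 12.49 Mm = 1.249e+07 m; rₐ = 101.1 Mm = 1.011e+08 m.
(a) a = (rₚ + rₐ) / 2 = (1.249e+07 + 1.011e+08) / 2 ≈ 5.68e+07 m = 56.8 Mm.
(b) e = (rₐ − rₚ) / (rₐ + rₚ) = (1.011e+08 − 1.249e+07) / (1.011e+08 + 1.249e+07) ≈ 0.7801.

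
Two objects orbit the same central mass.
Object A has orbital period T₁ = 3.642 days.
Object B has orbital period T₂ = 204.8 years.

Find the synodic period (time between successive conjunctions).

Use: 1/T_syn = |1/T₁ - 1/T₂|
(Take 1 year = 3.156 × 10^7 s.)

Convert to SI: T₁ = 3.642 days = 314669 s; T₂ = 204.8 years = 6.46349e+09 s.
T_syn = |T₁ · T₂ / (T₁ − T₂)|.
T_syn = |314669 · 6.46349e+09 / (314669 − 6.46349e+09)| s ≈ 3.147e+05 s = 3.642 days.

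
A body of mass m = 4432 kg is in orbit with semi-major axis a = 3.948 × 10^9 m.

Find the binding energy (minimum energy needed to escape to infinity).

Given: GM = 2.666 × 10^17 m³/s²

Total orbital energy is E = −GMm/(2a); binding energy is E_bind = −E = GMm/(2a).
E_bind = 2.666e+17 · 4432 / (2 · 3.948e+09) J ≈ 1.496e+11 J = 149.6 GJ.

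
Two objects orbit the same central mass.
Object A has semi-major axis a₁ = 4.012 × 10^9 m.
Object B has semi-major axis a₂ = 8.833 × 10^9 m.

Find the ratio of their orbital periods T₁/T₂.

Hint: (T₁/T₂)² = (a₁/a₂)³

From Kepler's third law, (T₁/T₂)² = (a₁/a₂)³, so T₁/T₂ = (a₁/a₂)^(3/2).
a₁/a₂ = 4.012e+09 / 8.833e+09 = 0.454206.
T₁/T₂ = (0.454206)^(3/2) ≈ 0.3061.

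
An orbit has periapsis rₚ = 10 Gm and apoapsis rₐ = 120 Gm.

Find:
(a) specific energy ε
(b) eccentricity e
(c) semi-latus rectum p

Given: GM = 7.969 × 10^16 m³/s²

Convert to SI: rₚ = 10 Gm = 1e+10 m; rₐ = 120 Gm = 1.2e+11 m.
(a) With a = (rₚ + rₐ)/2 = 6.5e+10 m, ε = −GM/(2a) = −7.969e+16/(2 · 6.5e+10) J/kg ≈ -6.13e+05 J/kg
(b) e = (rₐ − rₚ)/(rₐ + rₚ) = (1.2e+11 − 1e+10)/(1.2e+11 + 1e+10) ≈ 0.8462
(c) From a = (rₚ + rₐ)/2 = 6.5e+10 m and e = (rₐ − rₚ)/(rₐ + rₚ) = 0.846154, p = a(1 − e²) = 6.5e+10 · (1 − (0.846154)²) ≈ 1.846e+10 m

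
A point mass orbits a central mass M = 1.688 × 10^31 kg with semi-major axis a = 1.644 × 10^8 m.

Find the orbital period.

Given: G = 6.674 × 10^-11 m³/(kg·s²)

GM = G · M = 6.674e-11 · 1.688e+31 = 1.12657e+21 m³/s².
Kepler's third law: T = 2π √(a³ / GM).
Substituting a = 1.644e+08 m and GM = 1.12657e+21 m³/s²:
T = 2π √((1.644e+08)³ / 1.12657e+21) s
T ≈ 394.6 s = 6.577 minutes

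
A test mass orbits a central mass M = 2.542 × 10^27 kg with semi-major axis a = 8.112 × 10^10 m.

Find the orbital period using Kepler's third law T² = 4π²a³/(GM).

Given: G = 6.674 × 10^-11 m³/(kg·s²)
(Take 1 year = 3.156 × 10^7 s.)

GM = G · M = 6.674e-11 · 2.542e+27 = 1.69653e+17 m³/s².
Kepler's third law: T = 2π √(a³ / GM).
Substituting a = 8.112e+10 m and GM = 1.69653e+17 m³/s²:
T = 2π √((8.112e+10)³ / 1.69653e+17) s
T ≈ 3.524e+08 s = 11.17 years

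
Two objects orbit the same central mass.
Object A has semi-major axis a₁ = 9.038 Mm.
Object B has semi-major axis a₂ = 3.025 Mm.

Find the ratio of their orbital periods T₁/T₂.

Convert to SI: a₁ = 9.038 Mm = 9.038e+06 m; a₂ = 3.025 Mm = 3.025e+06 m.
From Kepler's third law, (T₁/T₂)² = (a₁/a₂)³, so T₁/T₂ = (a₁/a₂)^(3/2).
a₁/a₂ = 9.038e+06 / 3.025e+06 = 2.98777.
T₁/T₂ = (2.98777)^(3/2) ≈ 5.164.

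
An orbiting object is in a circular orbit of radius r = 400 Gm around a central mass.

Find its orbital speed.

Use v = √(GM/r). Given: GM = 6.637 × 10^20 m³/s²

Convert to SI: r = 400 Gm = 4e+11 m.
For a circular orbit, gravity supplies the centripetal force, so v = √(GM / r).
v = √(6.637e+20 / 4e+11) m/s ≈ 4.073e+04 m/s = 40.73 km/s.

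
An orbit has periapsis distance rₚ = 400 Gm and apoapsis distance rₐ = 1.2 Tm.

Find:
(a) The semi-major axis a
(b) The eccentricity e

Convert to SI: rₚ = 400 Gm = 4e+11 m; rₐ = 1.2 Tm = 1.2e+12 m.
(a) a = (rₚ + rₐ) / 2 = (4e+11 + 1.2e+12) / 2 ≈ 8e+11 m = 800 Gm.
(b) e = (rₐ − rₚ) / (rₐ + rₚ) = (1.2e+12 − 4e+11) / (1.2e+12 + 4e+11) ≈ 0.5.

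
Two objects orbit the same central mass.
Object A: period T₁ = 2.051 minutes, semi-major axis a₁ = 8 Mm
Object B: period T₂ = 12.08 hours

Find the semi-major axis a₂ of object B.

Convert to SI: T₁ = 2.051 minutes = 123.06 s; a₁ = 8 Mm = 8e+06 m; T₂ = 12.08 hours = 43488 s.
Kepler's third law: (T₁/T₂)² = (a₁/a₂)³ ⇒ a₂ = a₁ · (T₂/T₁)^(2/3).
T₂/T₁ = 43488 / 123.06 = 353.389.
a₂ = 8e+06 · (353.389)^(2/3) m ≈ 3.999e+08 m = 399.9 Mm.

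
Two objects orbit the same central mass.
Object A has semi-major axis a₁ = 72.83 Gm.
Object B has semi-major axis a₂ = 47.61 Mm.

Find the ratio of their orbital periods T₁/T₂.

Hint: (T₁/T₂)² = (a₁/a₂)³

Convert to SI: a₁ = 72.83 Gm = 7.283e+10 m; a₂ = 47.61 Mm = 4.761e+07 m.
From Kepler's third law, (T₁/T₂)² = (a₁/a₂)³, so T₁/T₂ = (a₁/a₂)^(3/2).
a₁/a₂ = 7.283e+10 / 4.761e+07 = 1529.72.
T₁/T₂ = (1529.72)^(3/2) ≈ 5.983e+04.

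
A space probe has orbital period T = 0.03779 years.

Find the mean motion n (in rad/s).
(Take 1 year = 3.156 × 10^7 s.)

Convert to SI: T = 0.03779 years = 1.19265e+06 s.
n = 2π / T.
n = 2π / 1.19265e+06 s ≈ 5.268e-06 rad/s.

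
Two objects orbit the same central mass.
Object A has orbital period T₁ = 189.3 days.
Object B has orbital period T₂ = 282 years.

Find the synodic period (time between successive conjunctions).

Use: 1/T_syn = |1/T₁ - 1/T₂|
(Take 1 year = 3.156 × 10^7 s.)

Convert to SI: T₁ = 189.3 days = 1.63555e+07 s; T₂ = 282 years = 8.89992e+09 s.
T_syn = |T₁ · T₂ / (T₁ − T₂)|.
T_syn = |1.63555e+07 · 8.89992e+09 / (1.63555e+07 − 8.89992e+09)| s ≈ 1.639e+07 s = 189.6 days.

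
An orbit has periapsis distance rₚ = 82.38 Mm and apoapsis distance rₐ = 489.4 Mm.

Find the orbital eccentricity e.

Convert to SI: rₚ = 82.38 Mm = 8.238e+07 m; rₐ = 489.4 Mm = 4.894e+08 m.
e = (rₐ − rₚ) / (rₐ + rₚ).
e = (4.894e+08 − 8.238e+07) / (4.894e+08 + 8.238e+07) = 4.0702e+08 / 5.7178e+08 ≈ 0.7118.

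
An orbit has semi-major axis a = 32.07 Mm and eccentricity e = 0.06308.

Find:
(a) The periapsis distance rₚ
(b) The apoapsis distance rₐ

Convert to SI: a = 32.07 Mm = 3.207e+07 m.
(a) rₚ = a(1 − e) = 3.207e+07 · (1 − 0.06308) = 3.207e+07 · 0.93692 ≈ 3.005e+07 m = 30.05 Mm.
(b) rₐ = a(1 + e) = 3.207e+07 · (1 + 0.06308) = 3.207e+07 · 1.06308 ≈ 3.409e+07 m = 34.09 Mm.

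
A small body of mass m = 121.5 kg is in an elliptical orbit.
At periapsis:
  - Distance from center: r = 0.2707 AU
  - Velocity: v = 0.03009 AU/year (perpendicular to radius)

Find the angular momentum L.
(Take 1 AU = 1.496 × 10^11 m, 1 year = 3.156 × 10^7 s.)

Convert to SI: r = 0.2707 AU = 4.04967e+10 m; v = 0.03009 AU/year = 142.632 m/s.
Since v is perpendicular to r, L = m · v · r.
L = 121.5 · 142.632 · 4.04967e+10 kg·m²/s ≈ 7.018e+14 kg·m²/s.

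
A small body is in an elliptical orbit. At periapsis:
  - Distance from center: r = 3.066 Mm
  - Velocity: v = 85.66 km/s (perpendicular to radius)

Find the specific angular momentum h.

Convert to SI: r = 3.066 Mm = 3.066e+06 m; v = 85.66 km/s = 85660 m/s.
With v perpendicular to r, h = r · v.
h = 3.066e+06 · 85660 m²/s ≈ 2.626e+11 m²/s.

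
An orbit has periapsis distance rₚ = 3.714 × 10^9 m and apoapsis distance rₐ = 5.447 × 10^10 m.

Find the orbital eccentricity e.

e = (rₐ − rₚ) / (rₐ + rₚ).
e = (5.447e+10 − 3.714e+09) / (5.447e+10 + 3.714e+09) = 5.0756e+10 / 5.8184e+10 ≈ 0.8723.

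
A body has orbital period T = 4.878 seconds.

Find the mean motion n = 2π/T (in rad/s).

n = 2π / T.
n = 2π / 4.878 s ≈ 1.288 rad/s.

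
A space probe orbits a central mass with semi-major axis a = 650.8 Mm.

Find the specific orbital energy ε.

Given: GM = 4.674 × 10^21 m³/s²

Convert to SI: a = 650.8 Mm = 6.508e+08 m.
ε = −GM / (2a).
ε = −4.674e+21 / (2 · 6.508e+08) J/kg ≈ -3.591e+12 J/kg = -3591 GJ/kg.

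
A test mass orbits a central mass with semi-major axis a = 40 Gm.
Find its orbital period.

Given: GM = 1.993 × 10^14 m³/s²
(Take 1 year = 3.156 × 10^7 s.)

Convert to SI: a = 40 Gm = 4e+10 m.
Kepler's third law: T = 2π √(a³ / GM).
Substituting a = 4e+10 m and GM = 1.993e+14 m³/s²:
T = 2π √((4e+10)³ / 1.993e+14) s
T ≈ 3.561e+09 s = 112.8 years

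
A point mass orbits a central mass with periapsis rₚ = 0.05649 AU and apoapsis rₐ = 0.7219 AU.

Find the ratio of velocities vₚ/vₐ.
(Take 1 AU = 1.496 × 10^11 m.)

Convert to SI: rₚ = 0.05649 AU = 8.4509e+09 m; rₐ = 0.7219 AU = 1.07996e+11 m.
Conservation of angular momentum gives rₚvₚ = rₐvₐ, so vₚ/vₐ = rₐ/rₚ.
vₚ/vₐ = 1.07996e+11 / 8.4509e+09 ≈ 12.78.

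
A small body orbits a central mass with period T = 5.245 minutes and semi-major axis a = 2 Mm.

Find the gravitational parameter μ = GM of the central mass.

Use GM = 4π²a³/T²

Convert to SI: T = 5.245 minutes = 314.7 s; a = 2 Mm = 2e+06 m.
GM = 4π² · a³ / T².
GM = 4π² · (2e+06)³ / (314.7)² m³/s² ≈ 3.189e+15 m³/s² = 3.189 × 10^15 m³/s².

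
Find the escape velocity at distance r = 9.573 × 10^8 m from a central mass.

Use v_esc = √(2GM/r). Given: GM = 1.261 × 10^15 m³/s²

Escape velocity comes from setting total energy to zero: ½v² − GM/r = 0 ⇒ v_esc = √(2GM / r).
v_esc = √(2 · 1.261e+15 / 9.573e+08) m/s ≈ 1623 m/s = 1.623 km/s.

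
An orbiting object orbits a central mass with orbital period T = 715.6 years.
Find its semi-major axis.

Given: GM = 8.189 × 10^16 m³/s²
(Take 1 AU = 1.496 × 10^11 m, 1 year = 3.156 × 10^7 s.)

Convert to SI: T = 715.6 years = 2.25843e+10 s.
Invert Kepler's third law: a = (GM · T² / (4π²))^(1/3).
Substituting T = 2.25843e+10 s and GM = 8.189e+16 m³/s²:
a = (8.189e+16 · (2.25843e+10)² / (4π²))^(1/3) m
a ≈ 1.019e+12 m = 6.811 AU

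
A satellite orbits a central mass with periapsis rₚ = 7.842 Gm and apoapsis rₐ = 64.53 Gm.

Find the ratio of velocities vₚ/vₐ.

Convert to SI: rₚ = 7.842 Gm = 7.842e+09 m; rₐ = 64.53 Gm = 6.453e+10 m.
Conservation of angular momentum gives rₚvₚ = rₐvₐ, so vₚ/vₐ = rₐ/rₚ.
vₚ/vₐ = 6.453e+10 / 7.842e+09 ≈ 8.229.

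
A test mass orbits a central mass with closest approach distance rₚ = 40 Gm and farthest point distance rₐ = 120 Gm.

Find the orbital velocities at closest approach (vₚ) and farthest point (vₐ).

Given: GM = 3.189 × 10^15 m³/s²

Convert to SI: rₚ = 40 Gm = 4e+10 m; rₐ = 120 Gm = 1.2e+11 m.
Use the vis-viva equation v² = GM(2/r − 1/a) with a = (rₚ + rₐ)/2 = (4e+10 + 1.2e+11)/2 = 8e+10 m.
vₚ = √(GM · (2/rₚ − 1/a)) = √(3.189e+15 · (2/4e+10 − 1/8e+10)) m/s ≈ 345.8 m/s = 345.8 m/s.
vₐ = √(GM · (2/rₐ − 1/a)) = √(3.189e+15 · (2/1.2e+11 − 1/8e+10)) m/s ≈ 115.3 m/s = 115.3 m/s.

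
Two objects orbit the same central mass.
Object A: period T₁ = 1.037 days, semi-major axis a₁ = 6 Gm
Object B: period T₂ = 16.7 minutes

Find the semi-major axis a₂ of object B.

Convert to SI: T₁ = 1.037 days = 89596.8 s; a₁ = 6 Gm = 6e+09 m; T₂ = 16.7 minutes = 1002 s.
Kepler's third law: (T₁/T₂)² = (a₁/a₂)³ ⇒ a₂ = a₁ · (T₂/T₁)^(2/3).
T₂/T₁ = 1002 / 89596.8 = 0.0111834.
a₂ = 6e+09 · (0.0111834)^(2/3) m ≈ 3.001e+08 m = 300.1 Mm.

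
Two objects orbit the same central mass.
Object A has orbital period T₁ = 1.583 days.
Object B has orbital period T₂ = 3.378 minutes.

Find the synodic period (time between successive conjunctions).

Convert to SI: T₁ = 1.583 days = 136771 s; T₂ = 3.378 minutes = 202.68 s.
T_syn = |T₁ · T₂ / (T₁ − T₂)|.
T_syn = |136771 · 202.68 / (136771 − 202.68)| s ≈ 203 s = 3.383 minutes.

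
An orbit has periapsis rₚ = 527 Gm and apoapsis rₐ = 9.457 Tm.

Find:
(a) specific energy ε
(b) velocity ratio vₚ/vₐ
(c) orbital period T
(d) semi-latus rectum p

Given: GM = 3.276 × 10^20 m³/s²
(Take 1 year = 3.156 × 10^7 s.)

Convert to SI: rₚ = 527 Gm = 5.27e+11 m; rₐ = 9.457 Tm = 9.457e+12 m.
(a) With a = (rₚ + rₐ)/2 = 4.992e+12 m, ε = −GM/(2a) = −3.276e+20/(2 · 4.992e+12) J/kg ≈ -3.281e+07 J/kg
(b) Conservation of angular momentum (rₚvₚ = rₐvₐ) gives vₚ/vₐ = rₐ/rₚ = 9.457e+12/5.27e+11 ≈ 17.94
(c) With a = (rₚ + rₐ)/2 = 4.992e+12 m, T = 2π √(a³/GM) = 2π √((4.992e+12)³/3.276e+20) s ≈ 3.872e+09 s
(d) From a = (rₚ + rₐ)/2 = 4.992e+12 m and e = (rₐ − rₚ)/(rₐ + rₚ) = 0.894431, p = a(1 − e²) = 4.992e+12 · (1 − (0.894431)²) ≈ 9.984e+11 m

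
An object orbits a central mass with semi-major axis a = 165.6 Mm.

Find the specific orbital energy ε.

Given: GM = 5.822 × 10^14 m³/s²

Convert to SI: a = 165.6 Mm = 1.656e+08 m.
ε = −GM / (2a).
ε = −5.822e+14 / (2 · 1.656e+08) J/kg ≈ -1.758e+06 J/kg = -1.758 MJ/kg.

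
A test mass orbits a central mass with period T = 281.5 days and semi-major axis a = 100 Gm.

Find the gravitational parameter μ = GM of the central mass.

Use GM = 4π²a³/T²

Convert to SI: T = 281.5 days = 2.43216e+07 s; a = 100 Gm = 1e+11 m.
GM = 4π² · a³ / T².
GM = 4π² · (1e+11)³ / (2.43216e+07)² m³/s² ≈ 6.674e+19 m³/s² = 6.674 × 10^19 m³/s².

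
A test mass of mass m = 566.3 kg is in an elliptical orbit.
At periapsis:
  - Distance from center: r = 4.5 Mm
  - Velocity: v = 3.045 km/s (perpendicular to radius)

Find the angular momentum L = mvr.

Convert to SI: r = 4.5 Mm = 4.5e+06 m; v = 3.045 km/s = 3045 m/s.
Since v is perpendicular to r, L = m · v · r.
L = 566.3 · 3045 · 4.5e+06 kg·m²/s ≈ 7.76e+12 kg·m²/s.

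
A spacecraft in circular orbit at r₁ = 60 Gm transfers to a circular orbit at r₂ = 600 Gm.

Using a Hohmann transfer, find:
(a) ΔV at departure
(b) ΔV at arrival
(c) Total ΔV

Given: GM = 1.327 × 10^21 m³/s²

Convert to SI: r₁ = 60 Gm = 6e+10 m; r₂ = 600 Gm = 6e+11 m.
Transfer semi-major axis: a_t = (r₁ + r₂)/2 = (6e+10 + 6e+11)/2 = 3.3e+11 m.
Circular speeds: v₁ = √(GM/r₁) = 148717 m/s, v₂ = √(GM/r₂) = 47028.4 m/s.
Transfer speeds (vis-viva v² = GM(2/r − 1/a_t)): v₁ᵗ = 200530 m/s, v₂ᵗ = 20053 m/s.
(a) ΔV₁ = |v₁ᵗ − v₁| ≈ 5.181e+04 m/s = 51.81 km/s.
(b) ΔV₂ = |v₂ − v₂ᵗ| ≈ 2.698e+04 m/s = 26.98 km/s.
(c) ΔV_total = ΔV₁ + ΔV₂ ≈ 7.879e+04 m/s = 78.79 km/s.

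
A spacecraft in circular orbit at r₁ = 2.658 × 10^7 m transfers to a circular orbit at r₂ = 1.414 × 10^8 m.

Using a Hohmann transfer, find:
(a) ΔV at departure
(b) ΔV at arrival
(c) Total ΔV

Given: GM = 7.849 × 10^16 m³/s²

Transfer semi-major axis: a_t = (r₁ + r₂)/2 = (2.658e+07 + 1.414e+08)/2 = 8.399e+07 m.
Circular speeds: v₁ = √(GM/r₁) = 54341.3 m/s, v₂ = √(GM/r₂) = 23560.4 m/s.
Transfer speeds (vis-viva v² = GM(2/r − 1/a_t)): v₁ᵗ = 70508.4 m/s, v₂ᵗ = 13254 m/s.
(a) ΔV₁ = |v₁ᵗ − v₁| ≈ 1.617e+04 m/s = 16.17 km/s.
(b) ΔV₂ = |v₂ − v₂ᵗ| ≈ 1.031e+04 m/s = 10.31 km/s.
(c) ΔV_total = ΔV₁ + ΔV₂ ≈ 2.647e+04 m/s = 26.47 km/s.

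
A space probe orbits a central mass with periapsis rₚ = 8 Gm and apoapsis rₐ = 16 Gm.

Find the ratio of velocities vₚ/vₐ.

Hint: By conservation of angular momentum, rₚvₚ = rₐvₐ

Convert to SI: rₚ = 8 Gm = 8e+09 m; rₐ = 16 Gm = 1.6e+10 m.
Conservation of angular momentum gives rₚvₚ = rₐvₐ, so vₚ/vₐ = rₐ/rₚ.
vₚ/vₐ = 1.6e+10 / 8e+09 ≈ 2.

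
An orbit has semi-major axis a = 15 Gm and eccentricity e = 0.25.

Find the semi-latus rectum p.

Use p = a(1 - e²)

Convert to SI: a = 15 Gm = 1.5e+10 m.
p = a (1 − e²).
p = 1.5e+10 · (1 − (0.25)²) = 1.5e+10 · 0.9375 ≈ 1.406e+10 m = 14.06 Gm.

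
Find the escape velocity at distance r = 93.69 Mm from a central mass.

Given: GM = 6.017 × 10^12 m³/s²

Convert to SI: r = 93.69 Mm = 9.369e+07 m.
Escape velocity comes from setting total energy to zero: ½v² − GM/r = 0 ⇒ v_esc = √(2GM / r).
v_esc = √(2 · 6.017e+12 / 9.369e+07) m/s ≈ 358.4 m/s = 358.4 m/s.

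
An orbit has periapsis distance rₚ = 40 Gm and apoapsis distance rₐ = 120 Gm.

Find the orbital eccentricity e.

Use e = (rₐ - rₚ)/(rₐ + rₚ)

Convert to SI: rₚ = 40 Gm = 4e+10 m; rₐ = 120 Gm = 1.2e+11 m.
e = (rₐ − rₚ) / (rₐ + rₚ).
e = (1.2e+11 − 4e+10) / (1.2e+11 + 4e+10) = 8e+10 / 1.6e+11 ≈ 0.5.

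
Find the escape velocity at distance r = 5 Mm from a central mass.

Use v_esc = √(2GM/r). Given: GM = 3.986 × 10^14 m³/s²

Convert to SI: r = 5 Mm = 5e+06 m.
Escape velocity comes from setting total energy to zero: ½v² − GM/r = 0 ⇒ v_esc = √(2GM / r).
v_esc = √(2 · 3.986e+14 / 5e+06) m/s ≈ 1.263e+04 m/s = 12.63 km/s.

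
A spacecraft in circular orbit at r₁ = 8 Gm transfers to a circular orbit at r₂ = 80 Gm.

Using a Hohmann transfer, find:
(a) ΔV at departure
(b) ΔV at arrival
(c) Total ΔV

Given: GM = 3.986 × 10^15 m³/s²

Convert to SI: r₁ = 8 Gm = 8e+09 m; r₂ = 80 Gm = 8e+10 m.
Transfer semi-major axis: a_t = (r₁ + r₂)/2 = (8e+09 + 8e+10)/2 = 4.4e+10 m.
Circular speeds: v₁ = √(GM/r₁) = 705.868 m/s, v₂ = √(GM/r₂) = 223.215 m/s.
Transfer speeds (vis-viva v² = GM(2/r − 1/a_t)): v₁ᵗ = 951.793 m/s, v₂ᵗ = 95.1793 m/s.
(a) ΔV₁ = |v₁ᵗ − v₁| ≈ 245.9 m/s = 245.9 m/s.
(b) ΔV₂ = |v₂ − v₂ᵗ| ≈ 128 m/s = 128 m/s.
(c) ΔV_total = ΔV₁ + ΔV₂ ≈ 374 m/s = 374 m/s.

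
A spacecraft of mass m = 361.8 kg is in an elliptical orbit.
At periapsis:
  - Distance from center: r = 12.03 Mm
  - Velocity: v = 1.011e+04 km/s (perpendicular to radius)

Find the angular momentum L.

Convert to SI: r = 12.03 Mm = 1.203e+07 m; v = 1.011e+04 km/s = 1.011e+07 m/s.
Since v is perpendicular to r, L = m · v · r.
L = 361.8 · 1.011e+07 · 1.203e+07 kg·m²/s ≈ 4.4e+16 kg·m²/s.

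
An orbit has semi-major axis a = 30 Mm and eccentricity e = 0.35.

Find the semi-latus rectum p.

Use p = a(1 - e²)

Convert to SI: a = 30 Mm = 3e+07 m.
p = a (1 − e²).
p = 3e+07 · (1 − (0.35)²) = 3e+07 · 0.8775 ≈ 2.632e+07 m = 26.32 Mm.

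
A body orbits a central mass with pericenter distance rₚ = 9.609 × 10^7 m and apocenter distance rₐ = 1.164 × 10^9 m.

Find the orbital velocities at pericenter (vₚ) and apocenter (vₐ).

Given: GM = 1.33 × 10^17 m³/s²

Use the vis-viva equation v² = GM(2/r − 1/a) with a = (rₚ + rₐ)/2 = (9.609e+07 + 1.164e+09)/2 = 6.30045e+08 m.
vₚ = √(GM · (2/rₚ − 1/a)) = √(1.33e+17 · (2/9.609e+07 − 1/6.30045e+08)) m/s ≈ 5.057e+04 m/s = 50.57 km/s.
vₐ = √(GM · (2/rₐ − 1/a)) = √(1.33e+17 · (2/1.164e+09 − 1/6.30045e+08)) m/s ≈ 4174 m/s = 4.174 km/s.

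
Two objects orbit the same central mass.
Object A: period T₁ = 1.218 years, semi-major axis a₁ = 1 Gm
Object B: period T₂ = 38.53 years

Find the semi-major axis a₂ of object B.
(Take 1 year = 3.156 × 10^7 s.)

Convert to SI: T₁ = 1.218 years = 3.84401e+07 s; a₁ = 1 Gm = 1e+09 m; T₂ = 38.53 years = 1.21601e+09 s.
Kepler's third law: (T₁/T₂)² = (a₁/a₂)³ ⇒ a₂ = a₁ · (T₂/T₁)^(2/3).
T₂/T₁ = 1.21601e+09 / 3.84401e+07 = 31.6338.
a₂ = 1e+09 · (31.6338)^(2/3) m ≈ 1e+10 m = 10 Gm.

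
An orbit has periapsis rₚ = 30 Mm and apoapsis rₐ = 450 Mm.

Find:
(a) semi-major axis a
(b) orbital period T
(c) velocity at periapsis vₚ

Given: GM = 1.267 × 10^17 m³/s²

Convert to SI: rₚ = 30 Mm = 3e+07 m; rₐ = 450 Mm = 4.5e+08 m.
(a) a = (rₚ + rₐ)/2 = (3e+07 + 4.5e+08)/2 ≈ 2.4e+08 m
(b) With a = (rₚ + rₐ)/2 = 2.4e+08 m, T = 2π √(a³/GM) = 2π √((2.4e+08)³/1.267e+17) s ≈ 6.563e+04 s
(c) With a = (rₚ + rₐ)/2 = 2.4e+08 m, vₚ = √(GM (2/rₚ − 1/a)) = √(1.267e+17 · (2/3e+07 − 1/2.4e+08)) m/s ≈ 8.899e+04 m/s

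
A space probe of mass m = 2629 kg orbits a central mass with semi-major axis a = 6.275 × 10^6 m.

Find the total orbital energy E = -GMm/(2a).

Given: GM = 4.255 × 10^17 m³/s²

E = −GMm / (2a).
E = −4.255e+17 · 2629 / (2 · 6.275e+06) J ≈ -8.913e+13 J = -89.13 TJ.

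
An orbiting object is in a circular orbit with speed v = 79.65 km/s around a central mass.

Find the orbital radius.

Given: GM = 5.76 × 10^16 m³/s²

Convert to SI: v = 79.65 km/s = 79650 m/s.
For a circular orbit, v² = GM / r, so r = GM / v².
r = 5.76e+16 / (79650)² m ≈ 9.079e+06 m = 9.079 Mm.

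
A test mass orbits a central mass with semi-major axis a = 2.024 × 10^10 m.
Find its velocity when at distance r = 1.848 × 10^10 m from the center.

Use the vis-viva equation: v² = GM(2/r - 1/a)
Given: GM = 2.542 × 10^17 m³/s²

Vis-viva: v = √(GM · (2/r − 1/a)).
2/r − 1/a = 2/1.848e+10 − 1/2.024e+10 = 5.8818e-11 m⁻¹.
v = √(2.542e+17 · 5.8818e-11) m/s ≈ 3867 m/s = 3.867 km/s.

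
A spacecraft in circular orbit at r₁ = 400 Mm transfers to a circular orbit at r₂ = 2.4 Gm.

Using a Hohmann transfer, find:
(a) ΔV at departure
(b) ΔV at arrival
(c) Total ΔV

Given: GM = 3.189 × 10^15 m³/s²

Convert to SI: r₁ = 400 Mm = 4e+08 m; r₂ = 2.4 Gm = 2.4e+09 m.
Transfer semi-major axis: a_t = (r₁ + r₂)/2 = (4e+08 + 2.4e+09)/2 = 1.4e+09 m.
Circular speeds: v₁ = √(GM/r₁) = 2823.56 m/s, v₂ = √(GM/r₂) = 1152.71 m/s.
Transfer speeds (vis-viva v² = GM(2/r − 1/a_t)): v₁ᵗ = 3696.91 m/s, v₂ᵗ = 616.152 m/s.
(a) ΔV₁ = |v₁ᵗ − v₁| ≈ 873.3 m/s = 873.3 m/s.
(b) ΔV₂ = |v₂ − v₂ᵗ| ≈ 536.6 m/s = 536.6 m/s.
(c) ΔV_total = ΔV₁ + ΔV₂ ≈ 1410 m/s = 1.41 km/s.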